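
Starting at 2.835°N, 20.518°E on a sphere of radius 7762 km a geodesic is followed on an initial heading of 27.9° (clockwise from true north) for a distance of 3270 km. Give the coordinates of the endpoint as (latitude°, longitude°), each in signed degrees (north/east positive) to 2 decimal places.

23.96°, 32.60°

Angular distance δ = d/R = 3270/7762 = 0.42128 rad; initial bearing θ = 0.4869 rad.
sin φ₂ = sin φ₁ cos δ + cos φ₁ sin δ cos θ = (0.0495)(0.9126) + (0.9988)(0.4089)(0.8838) = 0.4061, so φ₂ = 23.96°.
Δλ = atan2(sin θ sin δ cos φ₁, cos δ − sin φ₁ sin φ₂) = atan2(0.1911, 0.8925) = 12.087°.
λ₂ = 20.518° + 12.087° = 32.60°.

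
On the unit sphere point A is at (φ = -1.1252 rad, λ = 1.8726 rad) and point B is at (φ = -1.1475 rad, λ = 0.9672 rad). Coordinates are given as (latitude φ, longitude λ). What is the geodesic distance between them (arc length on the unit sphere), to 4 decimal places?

With latitudes φ₁ = -64.469°, φ₂ = -65.747° and longitude difference Δλ = -51.876°:
cos c = sin φ₁ sin φ₂ + cos φ₁ cos φ₂ cos Δλ = (-0.9024)(-0.9117) + (0.4310)(0.4108)(0.6174) = 0.93201,
so c = arccos(0.93201) = 0.37087 rad.
On the unit sphere the arc length equals the central angle: 0.3709.

0.3709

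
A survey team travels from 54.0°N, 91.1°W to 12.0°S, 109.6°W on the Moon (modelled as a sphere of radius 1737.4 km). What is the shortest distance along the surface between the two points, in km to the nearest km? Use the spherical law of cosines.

With latitudes φ₁ = 54.000°, φ₂ = -12.000° and longitude difference Δλ = -18.500°:
cos c = sin φ₁ sin φ₂ + cos φ₁ cos φ₂ cos Δλ = (0.8090)(-0.2079) + (0.5878)(0.9781)(0.9483) = 0.37703,
so c = arccos(0.37703) = 1.18421 rad.
Distance = R·c = 1737.4 × 1.1842 ≈ 2057 km.

2057 km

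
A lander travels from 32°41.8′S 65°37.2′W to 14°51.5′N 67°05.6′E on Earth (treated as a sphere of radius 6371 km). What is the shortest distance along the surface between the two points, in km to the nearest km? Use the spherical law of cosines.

In radians: φ₁ = -0.5707, φ₂ = 0.2593, Δλ = 132.713° = 2.3163 rad.
cos c = sin φ₁ sin φ₂ + cos φ₁ cos φ₂ cos Δλ = (-0.5402)(0.2564) + (0.8415)(0.9666)(-0.6783) = -0.69028,
so c = arccos(-0.69028) = 2.33267 rad.
Distance = R·c = 6371 × 2.3327 ≈ 14861 km.

14861 km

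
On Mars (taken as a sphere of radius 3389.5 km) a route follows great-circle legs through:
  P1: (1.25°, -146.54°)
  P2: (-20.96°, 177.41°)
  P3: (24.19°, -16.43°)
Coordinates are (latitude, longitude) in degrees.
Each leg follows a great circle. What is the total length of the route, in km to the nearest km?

Leg P1→P2: central angle 0.7272 rad, distance 2464.9 km.
Leg P2→P3: central angle 2.9117 rad, distance 9869.1 km.
Total: 2464.9 + 9869.1 ≈ 12334 km.

12334 km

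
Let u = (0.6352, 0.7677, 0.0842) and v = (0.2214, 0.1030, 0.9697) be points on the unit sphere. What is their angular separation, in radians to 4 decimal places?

u·v = 0.3014; |u| = 1.0000, |v| = 1.0000.
cos θ = (u·v)/(|u||v|) = 0.3014, so θ = 1.2647 rad.

1.2647 rad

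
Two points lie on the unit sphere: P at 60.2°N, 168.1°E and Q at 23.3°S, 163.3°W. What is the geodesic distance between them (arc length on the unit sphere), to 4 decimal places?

Let φ₁ = 1.0507 rad, φ₂ = -0.4067 rad, and Δλ = 0.4992 rad.
Haversine: a = sin²(Δφ/2) + cos φ₁ cos φ₂ sin²(Δλ/2) = 0.4434 + (0.4970)(0.9184)(0.0610) = 0.47125.
Central angle c = 2·arcsin(√a) = 1.51326 rad.
On the unit sphere the arc length equals the central angle: 1.5133.

1.5133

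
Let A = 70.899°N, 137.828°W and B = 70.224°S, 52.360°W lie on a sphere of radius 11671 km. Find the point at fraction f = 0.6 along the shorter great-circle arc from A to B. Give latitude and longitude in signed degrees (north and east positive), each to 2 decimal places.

The central angle between A and B is δ = 2.6476 rad.
With f = 0.6, the slerp weights are sin((1−f)δ)/sin δ = 1.8390 and sin(fδ)/sin δ = 2.1089.
Weighted sum of the unit vectors: (1.8390)·(-0.2425,-0.2197,0.9449) + (2.1089)·(0.2066,-0.2679,-0.9410) = (-0.0103, -0.9690, -0.2467).
Converting back: φ = atan2(z, √(x²+y²)) = -14.28°, λ = atan2(y, x) = -90.61°.

-14.28°, -90.61°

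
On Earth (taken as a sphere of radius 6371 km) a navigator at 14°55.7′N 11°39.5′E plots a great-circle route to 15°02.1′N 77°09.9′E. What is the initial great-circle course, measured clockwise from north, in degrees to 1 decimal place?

With φ₁ = 0.2605, φ₂ = 0.2624, Δλ = 1.1433 rad, the forward-azimuth formula gives
θ = atan2( sin Δλ cos φ₂ , cos φ₁ sin φ₂ − sin φ₁ cos φ₂ cos Δλ ) = atan2(0.8789, 0.1475) = 80.47°.
So the initial bearing is 80.5°.

80.5°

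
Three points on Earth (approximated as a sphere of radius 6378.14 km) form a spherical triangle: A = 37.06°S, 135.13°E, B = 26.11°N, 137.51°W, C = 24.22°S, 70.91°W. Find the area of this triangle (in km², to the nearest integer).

Side lengths (central angles): a = 1.4256, b = 1.9896, c = 1.8052 rad; semiperimeter s = 2.6102.
By l'Huilier's theorem, tan(E/4) = √[tan(s/2) tan((s−a)/2) tan((s−b)/2) tan((s−c)/2)], giving spherical excess E = 2.1053 rad.
Area = E·R² = 2.1053 × (6378.14)² ≈ 85643393 km².

85643393 km²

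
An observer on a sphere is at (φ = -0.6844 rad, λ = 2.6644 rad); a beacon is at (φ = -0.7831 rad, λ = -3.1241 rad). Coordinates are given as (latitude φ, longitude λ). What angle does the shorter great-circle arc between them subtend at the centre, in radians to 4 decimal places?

0.3783 rad

Let φ₁ = -0.6844 rad, φ₂ = -0.7831 rad, and Δλ = 0.4947 rad.
cos c = sin φ₁ sin φ₂ + cos φ₁ cos φ₂ cos Δλ = (-0.6322)(-0.7055) + (0.7748)(0.7087)(0.8801) = 0.92930,
so c = arccos(0.92930) = 0.37827 rad.
So the angular separation is 0.3783 rad.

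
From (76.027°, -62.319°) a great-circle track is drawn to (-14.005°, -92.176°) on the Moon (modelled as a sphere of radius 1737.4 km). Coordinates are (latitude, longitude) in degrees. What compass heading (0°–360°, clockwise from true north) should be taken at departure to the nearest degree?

Δλ = -29.857° = -0.5211 rad.
y = sin Δλ · cos φ₂ = (-0.4978)(0.9703) = -0.4830
x = cos φ₁ sin φ₂ − sin φ₁ cos φ₂ cos Δλ = (0.2415)(-0.2420) − (0.9704)(0.9703)(0.8673) = -0.8750
θ = atan2(y, x) = -151.10°; adding 360° gives 209°.

209°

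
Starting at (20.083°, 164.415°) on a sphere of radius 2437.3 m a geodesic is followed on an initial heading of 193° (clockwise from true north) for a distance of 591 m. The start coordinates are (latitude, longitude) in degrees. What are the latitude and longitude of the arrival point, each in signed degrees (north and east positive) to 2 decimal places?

Angular distance δ = d/R = 591/2437.3 = 0.24248 rad; initial bearing θ = 3.3685 rad.
sin φ₂ = sin φ₁ cos δ + cos φ₁ sin δ cos θ = (0.3434)(0.9707) + (0.9392)(0.2401)(-0.9744) = 0.1136, so φ₂ = 6.52°.
Δλ = atan2(sin θ sin δ cos φ₁, cos δ − sin φ₁ sin φ₂) = atan2(-0.0507, 0.9317) = -3.116°.
λ₂ = 164.415° − 3.116° = 161.30°.

6.52°, 161.30°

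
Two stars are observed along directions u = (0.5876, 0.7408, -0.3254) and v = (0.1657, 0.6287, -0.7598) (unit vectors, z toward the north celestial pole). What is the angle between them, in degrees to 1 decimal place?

u·v = 0.8103; |u| = 1.0000, |v| = 1.0000.
cos θ = (u·v)/(|u||v|) = 0.8104, so θ = 35.9°.

35.9°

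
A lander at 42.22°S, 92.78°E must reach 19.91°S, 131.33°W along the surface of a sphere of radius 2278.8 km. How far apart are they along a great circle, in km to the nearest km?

4205 km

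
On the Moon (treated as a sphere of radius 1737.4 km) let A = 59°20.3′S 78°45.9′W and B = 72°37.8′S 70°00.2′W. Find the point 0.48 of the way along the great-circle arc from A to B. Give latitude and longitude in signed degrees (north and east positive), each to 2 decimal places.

-65.78°, -75.69°

The central angle between A and B is δ = 0.2396 rad.
With f = 0.48, the slerp weights are sin((1−f)δ)/sin δ = 0.5237 and sin(fδ)/sin δ = 0.4836.
Weighted sum of the unit vectors: (0.5237)·(0.0994,-0.5002,-0.8602) + (0.4836)·(0.1021,-0.2805,-0.9544) = (0.1014, -0.3976, -0.9119).
Converting back: φ = atan2(z, √(x²+y²)) = -65.78°, λ = atan2(y, x) = -75.69°.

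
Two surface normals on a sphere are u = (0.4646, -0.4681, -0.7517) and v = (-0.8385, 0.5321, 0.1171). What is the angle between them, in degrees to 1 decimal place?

136.6°

u·v = -0.7267; |u| = 1.0000, |v| = 1.0000.
cos θ = (u·v)/(|u||v|) = -0.7267, so θ = 136.6°.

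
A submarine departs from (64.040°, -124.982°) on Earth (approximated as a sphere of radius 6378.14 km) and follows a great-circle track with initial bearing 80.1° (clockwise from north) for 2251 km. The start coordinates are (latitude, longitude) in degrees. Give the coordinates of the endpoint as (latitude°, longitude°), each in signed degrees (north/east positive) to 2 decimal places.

60.42°, -81.36°

Angular distance δ = d/R = 2251/6378.14 = 0.35292 rad; initial bearing θ = 1.3980 rad.
sin φ₂ = sin φ₁ cos δ + cos φ₁ sin δ cos θ = (0.8991)(0.9384) + (0.4377)(0.3456)(0.1719) = 0.8697, so φ₂ = 60.42°.
Δλ = atan2(sin θ sin δ cos φ₁, cos δ − sin φ₁ sin φ₂) = atan2(0.1491, 0.1564) = 43.618°.
λ₂ = -124.982° + 43.618° = -81.36°.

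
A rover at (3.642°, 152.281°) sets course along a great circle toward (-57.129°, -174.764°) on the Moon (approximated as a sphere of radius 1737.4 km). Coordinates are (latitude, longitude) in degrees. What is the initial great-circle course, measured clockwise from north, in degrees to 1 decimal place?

161.2°

With φ₁ = 0.0636, φ₂ = -0.9971, Δλ = 0.5752 rad, the forward-azimuth formula gives
θ = atan2( sin Δλ cos φ₂ , cos φ₁ sin φ₂ − sin φ₁ cos φ₂ cos Δλ ) = atan2(0.2952, -0.8671) = 161.20°.
So the initial bearing is 161.2°.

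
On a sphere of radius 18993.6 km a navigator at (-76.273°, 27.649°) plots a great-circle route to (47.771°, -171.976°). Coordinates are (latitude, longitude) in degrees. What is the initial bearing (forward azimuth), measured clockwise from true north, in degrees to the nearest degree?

With φ₁ = -1.3312, φ₂ = 0.8338, Δλ = 2.7991 rad, the forward-azimuth formula gives
θ = atan2( sin Δλ cos φ₂ , cos φ₁ sin φ₂ − sin φ₁ cos φ₂ cos Δλ ) = atan2(0.2257, -0.4393) = 152.80°.
So the initial bearing is 153°.

153°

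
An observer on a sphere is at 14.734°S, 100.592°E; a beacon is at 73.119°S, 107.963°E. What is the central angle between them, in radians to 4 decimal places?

1.0217 rad

With latitudes φ₁ = -14.734°, φ₂ = -73.119° and longitude difference Δλ = 7.371°:
cos c = sin φ₁ sin φ₂ + cos φ₁ cos φ₂ cos Δλ = (-0.2543)(-0.9569) + (0.9671)(0.2904)(0.9917) = 0.52189,
so c = arccos(0.52189) = 1.02173 rad.
So the angular separation is 1.0217 rad.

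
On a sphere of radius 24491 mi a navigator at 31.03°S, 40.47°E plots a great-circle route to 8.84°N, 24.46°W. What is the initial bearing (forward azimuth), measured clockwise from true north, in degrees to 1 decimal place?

291.2°

Δλ = -64.930° = -1.1332 rad.
y = sin Δλ · cos φ₂ = (-0.9058)(0.9881) = -0.8950
x = cos φ₁ sin φ₂ − sin φ₁ cos φ₂ cos Δλ = (0.8569)(0.1537) − (-0.5155)(0.9881)(0.4237) = 0.3475
θ = atan2(y, x) = -68.78°; adding 360° gives 291.2°.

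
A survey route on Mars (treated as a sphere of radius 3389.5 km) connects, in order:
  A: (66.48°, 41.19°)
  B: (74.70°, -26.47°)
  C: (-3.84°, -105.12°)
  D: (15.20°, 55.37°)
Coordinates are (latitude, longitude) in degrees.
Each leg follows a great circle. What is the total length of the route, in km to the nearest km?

16022 km

Leg A→B: central angle 0.3912 rad, distance 1326.0 km.
Leg B→C: central angle 1.5836 rad, distance 5367.5 km.
Leg C→D: central angle 2.7522 rad, distance 9328.5 km.
Total: 1326.0 + 5367.5 + 9328.5 ≈ 16022 km.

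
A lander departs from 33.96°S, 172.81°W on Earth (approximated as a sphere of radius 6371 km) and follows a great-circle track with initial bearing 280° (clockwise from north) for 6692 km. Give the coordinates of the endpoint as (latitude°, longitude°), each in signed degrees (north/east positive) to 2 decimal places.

Angular distance δ = d/R = 6692/6371 = 1.05038 rad; initial bearing θ = 4.8869 rad.
sin φ₂ = sin φ₁ cos δ + cos φ₁ sin δ cos θ = (-0.5586)(0.4972) + (0.8294)(0.8676)(0.1736) = -0.1528, so φ₂ = -8.79°.
Δλ = atan2(sin θ sin δ cos φ₁, cos δ − sin φ₁ sin φ₂) = atan2(-0.7087, 0.4119) = -59.836°.
λ₂ = -172.810° − 59.836° = -232.65° → 127.35° after wrapping to (−180°, 180°].

-8.79°, 127.35°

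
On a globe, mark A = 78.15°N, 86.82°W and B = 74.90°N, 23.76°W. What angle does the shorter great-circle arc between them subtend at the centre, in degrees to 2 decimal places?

14.27°

Let φ₁ = 1.3640 rad, φ₂ = 1.3073 rad, and Δλ = 1.1006 rad.
Haversine: a = sin²(Δφ/2) + cos φ₁ cos φ₂ sin²(Δλ/2) = 0.0008 + (0.2054)(0.2605)(0.2735) = 0.01543.
Central angle c = 2·arcsin(√a) = 0.24911 rad.
So the angular separation is 14.27°.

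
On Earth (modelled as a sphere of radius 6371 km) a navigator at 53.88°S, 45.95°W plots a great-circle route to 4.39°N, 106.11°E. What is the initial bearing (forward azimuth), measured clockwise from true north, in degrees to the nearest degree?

Δλ = 152.060° = 2.6539 rad.
y = sin Δλ · cos φ₂ = (0.4685)(0.9971) = 0.4672
x = cos φ₁ sin φ₂ − sin φ₁ cos φ₂ cos Δλ = (0.5895)(0.0765) − (-0.8078)(0.9971)(-0.8834) = -0.6664
θ = atan2(y, x) = 144.97°, so the bearing is 145°.

145°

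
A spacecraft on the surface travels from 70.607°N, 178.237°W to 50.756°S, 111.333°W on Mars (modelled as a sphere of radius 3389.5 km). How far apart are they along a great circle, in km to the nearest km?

7714 km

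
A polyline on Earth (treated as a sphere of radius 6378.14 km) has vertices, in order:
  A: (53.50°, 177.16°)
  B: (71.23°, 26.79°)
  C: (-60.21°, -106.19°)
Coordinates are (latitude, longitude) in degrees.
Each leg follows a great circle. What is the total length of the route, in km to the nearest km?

Leg A→B: central angle 0.9339 rad, distance 5956.3 km.
Leg B→C: central angle 2.7671 rad, distance 17648.8 km.
Total: 5956.3 + 17648.8 ≈ 23605 km.

23605 km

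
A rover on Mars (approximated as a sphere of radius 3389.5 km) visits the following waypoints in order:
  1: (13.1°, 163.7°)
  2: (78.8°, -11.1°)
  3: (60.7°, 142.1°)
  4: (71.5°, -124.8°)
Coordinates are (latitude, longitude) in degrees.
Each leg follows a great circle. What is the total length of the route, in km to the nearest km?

9625 km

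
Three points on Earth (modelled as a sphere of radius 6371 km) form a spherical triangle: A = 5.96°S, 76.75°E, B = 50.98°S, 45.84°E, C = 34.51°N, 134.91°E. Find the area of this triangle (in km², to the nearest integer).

15668141 km²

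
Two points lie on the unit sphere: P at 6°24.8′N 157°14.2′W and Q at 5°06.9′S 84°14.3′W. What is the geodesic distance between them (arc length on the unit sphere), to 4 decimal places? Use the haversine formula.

1.2876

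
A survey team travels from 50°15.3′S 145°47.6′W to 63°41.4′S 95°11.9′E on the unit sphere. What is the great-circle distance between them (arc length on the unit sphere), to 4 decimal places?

0.9862

Let φ₁ = -0.8771 rad, φ₂ = -1.1116 rad, and Δλ = -2.0771 rad.
cos c = sin φ₁ sin φ₂ + cos φ₁ cos φ₂ cos Δλ = (-0.7689)(-0.8964) + (0.6394)(0.4432)(-0.4849) = 0.55182,
so c = arccos(0.55182) = 0.98625 rad.
On the unit sphere the arc length equals the central angle: 0.9862.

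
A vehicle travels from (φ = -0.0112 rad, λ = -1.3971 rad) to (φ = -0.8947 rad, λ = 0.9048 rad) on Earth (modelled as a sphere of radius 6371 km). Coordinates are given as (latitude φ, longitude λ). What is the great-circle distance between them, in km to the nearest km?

Let φ₁ = -0.0112 rad, φ₂ = -0.8947 rad, and Δλ = 2.3019 rad.
cos c = sin φ₁ sin φ₂ + cos φ₁ cos φ₂ cos Δλ = (-0.0112)(-0.7800) + (0.9999)(0.6258)(-0.6677) = -0.40905,
so c = arccos(-0.40905) = 1.99221 rad.
Distance = R·c = 6371 × 1.9922 ≈ 12692 km.

12692 km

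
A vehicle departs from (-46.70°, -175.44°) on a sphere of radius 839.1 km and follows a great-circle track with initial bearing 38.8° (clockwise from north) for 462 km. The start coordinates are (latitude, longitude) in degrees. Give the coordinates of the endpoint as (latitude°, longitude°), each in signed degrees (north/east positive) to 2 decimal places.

-19.91°, -155.03°

Angular distance δ = d/R = 462/839.1 = 0.55059 rad; initial bearing θ = 0.6772 rad.
sin φ₂ = sin φ₁ cos δ + cos φ₁ sin δ cos θ = (-0.7278)(0.8522) + (0.6858)(0.5232)(0.7793) = -0.3406, so φ₂ = -19.91°.
Δλ = atan2(sin θ sin δ cos φ₁, cos δ − sin φ₁ sin φ₂) = atan2(0.2248, 0.6043) = 20.407°.
λ₂ = -175.440° + 20.407° = -155.03°.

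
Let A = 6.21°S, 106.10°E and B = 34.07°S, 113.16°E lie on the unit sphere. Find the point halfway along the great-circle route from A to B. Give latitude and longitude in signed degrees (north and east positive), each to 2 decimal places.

The central angle between A and B is δ = 0.4994 rad.
With f = 0.5, the slerp weights are sin((1−f)δ)/sin δ = 0.5160 and sin(fδ)/sin δ = 0.5160.
Weighted sum of the unit vectors: (0.5160)·(-0.2757,0.9551,-0.1082) + (0.5160)·(-0.3258,0.7616,-0.5602) = (-0.3104, 0.8858, -0.3449).
Converting back: φ = atan2(z, √(x²+y²)) = -20.17°, λ = atan2(y, x) = 109.31°.

-20.17°, 109.31°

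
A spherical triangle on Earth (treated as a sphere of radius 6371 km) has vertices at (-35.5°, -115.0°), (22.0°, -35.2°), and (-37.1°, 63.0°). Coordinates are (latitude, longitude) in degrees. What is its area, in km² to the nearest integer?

102047856 km²

Side lengths (central angles): a = 1.9086, b = 1.8741, c = 1.6548 rad; semiperimeter s = 2.7187.
By l'Huilier's theorem, tan(E/4) = √[tan(s/2) tan((s−a)/2) tan((s−b)/2) tan((s−c)/2)], giving spherical excess E = 2.5141 rad.
Area = E·R² = 2.5141 × (6371)² ≈ 102047856 km².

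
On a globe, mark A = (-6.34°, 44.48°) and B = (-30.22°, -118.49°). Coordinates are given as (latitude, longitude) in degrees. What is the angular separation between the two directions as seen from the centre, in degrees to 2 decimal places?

139.96°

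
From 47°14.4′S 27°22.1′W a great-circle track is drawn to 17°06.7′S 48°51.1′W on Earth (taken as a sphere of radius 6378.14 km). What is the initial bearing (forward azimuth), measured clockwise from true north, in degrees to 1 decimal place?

Δλ = -21.483° = -0.3750 rad.
y = sin Δλ · cos φ₂ = (-0.3662)(0.9557) = -0.3500
x = cos φ₁ sin φ₂ − sin φ₁ cos φ₂ cos Δλ = (0.6789)(-0.2942) − (-0.7342)(0.9557)(0.9305) = 0.4532
θ = atan2(y, x) = -37.68°; adding 360° gives 322.3°.

322.3°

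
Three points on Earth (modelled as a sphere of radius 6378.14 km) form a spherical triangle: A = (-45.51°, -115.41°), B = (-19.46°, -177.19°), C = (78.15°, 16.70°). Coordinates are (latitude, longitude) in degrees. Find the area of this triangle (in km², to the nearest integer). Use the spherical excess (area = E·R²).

Side lengths (central angles): a = 2.1106, b = 2.4893, c = 0.9883 rad; semiperimeter s = 2.7941.
By l'Huilier's theorem, tan(E/4) = √[tan(s/2) tan((s−a)/2) tan((s−b)/2) tan((s−c)/2)], giving spherical excess E = 2.2436 rad.
Area = E·R² = 2.2436 × (6378.14)² ≈ 91271485 km².

91271485 km²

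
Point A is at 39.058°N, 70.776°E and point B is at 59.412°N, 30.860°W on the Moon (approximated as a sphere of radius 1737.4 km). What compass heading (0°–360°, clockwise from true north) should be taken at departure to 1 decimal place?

325.8°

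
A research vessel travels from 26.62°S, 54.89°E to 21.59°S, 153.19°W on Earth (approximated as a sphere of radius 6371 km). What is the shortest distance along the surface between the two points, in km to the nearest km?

With latitudes φ₁ = -26.620°, φ₂ = -21.590° and longitude difference Δλ = 151.920°:
cos c = sin φ₁ sin φ₂ + cos φ₁ cos φ₂ cos Δλ = (-0.4481)(-0.3680) + (0.8940)(0.9298)(-0.8823) = -0.56855,
so c = arccos(-0.56855) = 2.17554 rad.
Distance = R·c = 6371 × 2.1755 ≈ 13860 km.

13860 km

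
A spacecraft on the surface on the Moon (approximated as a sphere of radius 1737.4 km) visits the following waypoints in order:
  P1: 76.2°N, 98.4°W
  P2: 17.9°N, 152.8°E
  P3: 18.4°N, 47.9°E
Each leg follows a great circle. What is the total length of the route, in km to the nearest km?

5299 km

Leg P1→P2: central angle 1.3435 rad, distance 2334.2 km.
Leg P2→P3: central angle 1.7064 rad, distance 2964.6 km.
Total: 2334.2 + 2964.6 ≈ 5299 km.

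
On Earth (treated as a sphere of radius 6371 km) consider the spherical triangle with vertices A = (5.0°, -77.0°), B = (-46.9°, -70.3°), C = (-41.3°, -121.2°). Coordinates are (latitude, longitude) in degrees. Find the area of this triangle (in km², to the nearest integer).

Side lengths (central angles): a = 0.6340, b = 1.0713, c = 0.9117 rad; semiperimeter s = 1.3085.
By l'Huilier's theorem, tan(E/4) = √[tan(s/2) tan((s−a)/2) tan((s−b)/2) tan((s−c)/2)], giving spherical excess E = 0.3204 rad.
Area = E·R² = 0.3204 × (6371)² ≈ 13004517 km².

13004517 km²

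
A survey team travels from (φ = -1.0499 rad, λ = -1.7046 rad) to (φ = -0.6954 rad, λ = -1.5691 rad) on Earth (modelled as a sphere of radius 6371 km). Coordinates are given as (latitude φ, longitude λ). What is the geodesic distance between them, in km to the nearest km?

With latitudes φ₁ = -60.155°, φ₂ = -39.843° and longitude difference Δλ = 7.764°:
Haversine: a = sin²(Δφ/2) + cos φ₁ cos φ₂ sin²(Δλ/2) = 0.0311 + (0.4977)(0.7678)(0.0046) = 0.03284.
Central angle c = 2·arcsin(√a) = 0.36446 rad.
Distance = R·c = 6371 × 0.3645 ≈ 2322 km.

2322 km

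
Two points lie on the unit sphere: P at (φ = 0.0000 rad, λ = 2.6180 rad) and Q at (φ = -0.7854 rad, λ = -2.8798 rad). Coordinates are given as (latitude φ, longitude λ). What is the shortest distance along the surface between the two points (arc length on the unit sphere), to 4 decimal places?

1.0472

Let φ₁ = 0.0000 rad, φ₂ = -0.7854 rad, and Δλ = 0.7854 rad.
cos c = sin φ₁ sin φ₂ + cos φ₁ cos φ₂ cos Δλ = (0.0000)(-0.7071) + (1.0000)(0.7071)(0.7071) = 0.50001,
so c = arccos(0.50001) = 1.04719 rad.
On the unit sphere the arc length equals the central angle: 1.0472.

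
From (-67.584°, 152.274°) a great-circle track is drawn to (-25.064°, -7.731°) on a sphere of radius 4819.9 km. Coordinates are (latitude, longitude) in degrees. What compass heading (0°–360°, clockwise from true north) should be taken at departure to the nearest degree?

With φ₁ = -1.1796, φ₂ = -0.4374, Δλ = -2.7926 rad, the forward-azimuth formula gives
θ = atan2( sin Δλ cos φ₂ , cos φ₁ sin φ₂ − sin φ₁ cos φ₂ cos Δλ ) = atan2(-0.3097, -0.9485) = -161.91°.
Adding 360° brings this into [0°, 360°): 198°.

198°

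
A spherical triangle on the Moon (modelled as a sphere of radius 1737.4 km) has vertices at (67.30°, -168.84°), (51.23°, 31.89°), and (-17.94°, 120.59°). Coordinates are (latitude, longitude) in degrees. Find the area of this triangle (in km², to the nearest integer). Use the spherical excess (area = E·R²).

Side lengths (central angles): a = 1.7994, b = 1.7335, c = 1.0550 rad; semiperimeter s = 2.2940.
By l'Huilier's theorem, tan(E/4) = √[tan(s/2) tan((s−a)/2) tan((s−b)/2) tan((s−c)/2)], giving spherical excess E = 1.3069 rad.
Area = E·R² = 1.3069 × (1737.4)² ≈ 3944973 km².

3944973 km²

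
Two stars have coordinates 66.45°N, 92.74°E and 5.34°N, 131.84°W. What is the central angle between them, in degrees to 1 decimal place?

101.4°

With latitudes φ₁ = 66.450°, φ₂ = 5.340° and longitude difference Δλ = 135.420°:
Haversine: a = sin²(Δφ/2) + cos φ₁ cos φ₂ sin²(Δλ/2) = 0.2584 + (0.3995)(0.9957)(0.8561) = 0.59902.
Central angle c = 2·arcsin(√a) = 1.77015 rad.
So the angular separation is 101.4°.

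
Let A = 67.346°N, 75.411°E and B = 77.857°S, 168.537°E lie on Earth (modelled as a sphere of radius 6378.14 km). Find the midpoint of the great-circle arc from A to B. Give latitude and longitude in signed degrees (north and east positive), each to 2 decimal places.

The central angle between A and B is δ = 2.7060 rad.
With f = 0.5, the slerp weights are sin((1−f)δ)/sin δ = 2.3139 and sin(fδ)/sin δ = 2.3139.
Weighted sum of the unit vectors: (2.3139)·(0.0970,0.3727,0.9228) + (2.3139)·(-0.2062,0.0418,-0.9776) = (-0.2525, 0.9592, -0.1268).
Converting back: φ = atan2(z, √(x²+y²)) = -7.28°, λ = atan2(y, x) = 104.75°.

-7.28°, 104.75°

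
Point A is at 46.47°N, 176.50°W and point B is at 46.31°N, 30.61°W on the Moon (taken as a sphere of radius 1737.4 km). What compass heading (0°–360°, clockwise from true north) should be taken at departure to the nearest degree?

Δλ = 145.890° = 2.5463 rad.
y = sin Δλ · cos φ₂ = (0.5608)(0.6908) = 0.3874
x = cos φ₁ sin φ₂ − sin φ₁ cos φ₂ cos Δλ = (0.6887)(0.7231) − (0.7250)(0.6908)(-0.8280) = 0.9127
θ = atan2(y, x) = 23.00°, so the bearing is 23°.

23°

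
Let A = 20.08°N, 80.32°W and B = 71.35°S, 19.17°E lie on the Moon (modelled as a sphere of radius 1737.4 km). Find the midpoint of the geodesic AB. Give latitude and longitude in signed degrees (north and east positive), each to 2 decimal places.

Central angle δ = 1.9550 rad. Interpolating on the sphere with fraction f = 0.5:
P = [sin((1−f)δ)·A + sin(fδ)·B] / sin δ = 0.8943·A + 0.8943·B in Cartesian coordinates,
giving P = (0.4114, -0.7341, -0.5403), i.e. latitude -32.70°, longitude -60.73°.

-32.70°, -60.73°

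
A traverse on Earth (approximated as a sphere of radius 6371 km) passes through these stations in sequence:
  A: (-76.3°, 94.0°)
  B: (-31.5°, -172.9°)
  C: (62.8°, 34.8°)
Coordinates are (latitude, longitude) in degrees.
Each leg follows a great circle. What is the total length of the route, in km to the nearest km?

22716 km

Leg A→B: central angle 1.0510 rad, distance 6695.9 km.
Leg B→C: central angle 2.5146 rad, distance 16020.5 km.
Total: 6695.9 + 16020.5 ≈ 22716 km.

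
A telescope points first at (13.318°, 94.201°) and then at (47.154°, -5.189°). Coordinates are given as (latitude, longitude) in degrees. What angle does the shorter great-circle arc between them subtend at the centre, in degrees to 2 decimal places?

With latitudes φ₁ = 13.318°, φ₂ = 47.154° and longitude difference Δλ = -99.390°:
Haversine: a = sin²(Δφ/2) + cos φ₁ cos φ₂ sin²(Δλ/2) = 0.0847 + (0.9731)(0.6800)(0.5816) = 0.46954.
Central angle c = 2·arcsin(√a) = 1.50983 rad.
So the angular separation is 86.51°.

86.51°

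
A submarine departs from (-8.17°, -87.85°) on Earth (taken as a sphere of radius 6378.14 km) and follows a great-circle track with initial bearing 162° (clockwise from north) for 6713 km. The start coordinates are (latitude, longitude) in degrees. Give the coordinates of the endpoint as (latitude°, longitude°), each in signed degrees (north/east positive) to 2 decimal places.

-62.64°, -52.11°

Angular distance δ = d/R = 6713/6378.14 = 1.05250 rad; initial bearing θ = 2.8274 rad.
sin φ₂ = sin φ₁ cos δ + cos φ₁ sin δ cos θ = (-0.1421)(0.4954) + (0.9899)(0.8687)(-0.9511) = -0.8882, so φ₂ = -62.64°.
Δλ = atan2(sin θ sin δ cos φ₁, cos δ − sin φ₁ sin φ₂) = atan2(0.2657, 0.3692) = 35.743°.
λ₂ = -87.850° + 35.743° = -52.11°.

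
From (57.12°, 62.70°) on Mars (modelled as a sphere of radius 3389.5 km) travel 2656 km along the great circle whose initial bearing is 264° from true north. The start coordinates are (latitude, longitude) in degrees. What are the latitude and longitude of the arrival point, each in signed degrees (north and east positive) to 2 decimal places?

Angular distance δ = d/R = 2656/3389.5 = 0.78360 rad; initial bearing θ = 4.6077 rad.
sin φ₂ = sin φ₁ cos δ + cos φ₁ sin δ cos θ = (0.8398)(0.7084) + (0.5429)(0.7058)(-0.1045) = 0.5549, so φ₂ = 33.70°.
Δλ = atan2(sin θ sin δ cos φ₁, cos δ − sin φ₁ sin φ₂) = atan2(-0.3811, 0.2424) = -57.539°.
λ₂ = 62.700° − 57.539° = 5.16°.

33.70°, 5.16°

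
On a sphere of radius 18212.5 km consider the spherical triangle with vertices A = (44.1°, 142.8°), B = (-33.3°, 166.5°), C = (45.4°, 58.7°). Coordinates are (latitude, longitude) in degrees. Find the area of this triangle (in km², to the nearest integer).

269544739 km²

Side lengths (central angles): a = 2.1777, b = 0.9916, c = 1.4025 rad; semiperimeter s = 2.2859.
By l'Huilier's theorem, tan(E/4) = √[tan(s/2) tan((s−a)/2) tan((s−b)/2) tan((s−c)/2)], giving spherical excess E = 0.8126 rad.
Area = E·R² = 0.8126 × (18212.5)² ≈ 269544739 km².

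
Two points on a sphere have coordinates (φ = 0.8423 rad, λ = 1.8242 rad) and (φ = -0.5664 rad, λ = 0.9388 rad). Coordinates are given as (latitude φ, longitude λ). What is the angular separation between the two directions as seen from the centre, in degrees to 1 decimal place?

92.6°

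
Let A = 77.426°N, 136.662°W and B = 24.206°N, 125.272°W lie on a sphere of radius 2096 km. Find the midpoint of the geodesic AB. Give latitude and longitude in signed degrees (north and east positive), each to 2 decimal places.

50.90°, -127.46°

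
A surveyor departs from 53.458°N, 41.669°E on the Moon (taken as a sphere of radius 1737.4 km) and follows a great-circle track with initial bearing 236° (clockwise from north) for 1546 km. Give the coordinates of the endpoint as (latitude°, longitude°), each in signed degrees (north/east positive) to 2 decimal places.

14.31°, 0.01°

Angular distance δ = d/R = 1546/1737.4 = 0.88984 rad; initial bearing θ = 4.1190 rad.
sin φ₂ = sin φ₁ cos δ + cos φ₁ sin δ cos θ = (0.8034)(0.6295) + (0.5954)(0.7770)(-0.5592) = 0.2471, so φ₂ = 14.31°.
Δλ = atan2(sin θ sin δ cos φ₁, cos δ − sin φ₁ sin φ₂) = atan2(-0.3835, 0.4310) = -41.663°.
λ₂ = 41.669° − 41.663° = 0.01°.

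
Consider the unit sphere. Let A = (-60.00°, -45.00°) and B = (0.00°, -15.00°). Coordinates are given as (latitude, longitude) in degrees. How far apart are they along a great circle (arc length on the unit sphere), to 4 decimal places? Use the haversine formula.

1.1230

Let φ₁ = -1.0472 rad, φ₂ = 0.0000 rad, and Δλ = 0.5236 rad.
Haversine: a = sin²(Δφ/2) + cos φ₁ cos φ₂ sin²(Δλ/2) = 0.2500 + (0.5000)(1.0000)(0.0670) = 0.28349.
Central angle c = 2·arcsin(√a) = 1.12296 rad.
On the unit sphere the arc length equals the central angle: 1.1230.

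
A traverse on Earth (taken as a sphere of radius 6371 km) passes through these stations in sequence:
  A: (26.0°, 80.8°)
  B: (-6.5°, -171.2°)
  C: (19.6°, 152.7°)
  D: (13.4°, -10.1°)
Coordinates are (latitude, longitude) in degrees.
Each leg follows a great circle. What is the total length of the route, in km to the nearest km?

Leg A→B: central angle 1.9024 rad, distance 12120.3 km.
Leg B→C: central angle 0.7694 rad, distance 4902.1 km.
Leg C→D: central angle 2.4942 rad, distance 15890.8 km.
Total: 12120.3 + 4902.1 + 15890.8 ≈ 32913 km.

32913 km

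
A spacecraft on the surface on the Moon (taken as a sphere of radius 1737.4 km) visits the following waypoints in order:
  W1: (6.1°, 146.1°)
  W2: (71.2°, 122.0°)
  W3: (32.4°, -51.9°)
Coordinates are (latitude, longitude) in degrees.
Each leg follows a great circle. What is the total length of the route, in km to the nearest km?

4341 km

Leg W1→W2: central angle 1.1668 rad, distance 2027.2 km.
Leg W2→W3: central angle 1.3318 rad, distance 2313.9 km.
Total: 2027.2 + 2313.9 ≈ 4341 km.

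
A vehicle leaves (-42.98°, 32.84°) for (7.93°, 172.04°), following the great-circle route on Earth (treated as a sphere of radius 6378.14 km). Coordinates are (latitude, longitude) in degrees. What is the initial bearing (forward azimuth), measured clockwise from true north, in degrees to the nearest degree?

122°

Δλ = 139.200° = 2.4295 rad.
y = sin Δλ · cos φ₂ = (0.6534)(0.9904) = 0.6472
x = cos φ₁ sin φ₂ − sin φ₁ cos φ₂ cos Δλ = (0.7316)(0.1380) − (-0.6817)(0.9904)(-0.7570) = -0.4102
θ = atan2(y, x) = 122.37°, so the bearing is 122°.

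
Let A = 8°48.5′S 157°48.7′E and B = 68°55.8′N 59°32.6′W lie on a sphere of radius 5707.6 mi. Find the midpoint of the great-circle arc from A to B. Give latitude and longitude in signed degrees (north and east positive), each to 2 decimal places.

46.68°, 175.06°

Central angle δ = 2.0101 rad. Interpolating on the sphere with fraction f = 0.5:
P = [sin((1−f)δ)·A + sin(fδ)·B] / sin δ = 0.9327·A + 0.9327·B in Cartesian coordinates,
giving P = (-0.6835, 0.0590, 0.7275), i.e. latitude 46.68°, longitude 175.06°.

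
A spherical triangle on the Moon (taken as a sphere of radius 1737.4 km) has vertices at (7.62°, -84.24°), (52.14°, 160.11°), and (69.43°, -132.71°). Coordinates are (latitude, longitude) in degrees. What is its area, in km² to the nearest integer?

835434 km²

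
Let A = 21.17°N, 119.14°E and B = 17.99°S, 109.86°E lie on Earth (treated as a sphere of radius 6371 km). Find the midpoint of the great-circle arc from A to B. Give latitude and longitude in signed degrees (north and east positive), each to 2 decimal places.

The central angle between A and B is δ = 0.7017 rad.
With f = 0.5, the slerp weights are sin((1−f)δ)/sin δ = 0.5324 and sin(fδ)/sin δ = 0.5324.
Weighted sum of the unit vectors: (0.5324)·(-0.4541,0.8145,0.3611) + (0.5324)·(-0.3231,0.8945,-0.3089) = (-0.4138, 0.9099, 0.0278).
Converting back: φ = atan2(z, √(x²+y²)) = 1.60°, λ = atan2(y, x) = 114.45°.

1.60°, 114.45°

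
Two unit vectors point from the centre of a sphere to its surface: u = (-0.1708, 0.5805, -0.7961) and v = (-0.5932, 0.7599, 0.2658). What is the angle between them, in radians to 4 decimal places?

u·v = 0.3308; |u| = 1.0000, |v| = 1.0000.
cos θ = (u·v)/(|u||v|) = 0.3309, so θ = 1.2336 rad.

1.2336 rad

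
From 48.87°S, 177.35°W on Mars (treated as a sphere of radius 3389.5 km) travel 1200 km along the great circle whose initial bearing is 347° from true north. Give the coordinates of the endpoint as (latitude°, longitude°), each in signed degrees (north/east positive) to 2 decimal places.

Angular distance δ = d/R = 1200/3389.5 = 0.35403 rad; initial bearing θ = 6.0563 rad.
sin φ₂ = sin φ₁ cos δ + cos φ₁ sin δ cos θ = (-0.7532)(0.9380) + (0.6578)(0.3467)(0.9744) = -0.4843, so φ₂ = -28.97°.
Δλ = atan2(sin θ sin δ cos φ₁, cos δ − sin φ₁ sin φ₂) = atan2(-0.0513, 0.5732) = -5.114°.
λ₂ = -177.350° − 5.114° = -182.46° → 177.54° after wrapping to (−180°, 180°].

-28.97°, 177.54°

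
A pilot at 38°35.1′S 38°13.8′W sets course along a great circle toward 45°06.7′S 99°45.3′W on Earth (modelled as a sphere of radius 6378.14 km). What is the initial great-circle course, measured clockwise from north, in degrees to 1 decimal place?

241.0°

With φ₁ = -0.6734, φ₂ = -0.7873, Δλ = -1.0738 rad, the forward-azimuth formula gives
θ = atan2( sin Δλ cos φ₂ , cos φ₁ sin φ₂ − sin φ₁ cos φ₂ cos Δλ ) = atan2(-0.6204, -0.3440) = -119.01°.
Adding 360° brings this into [0°, 360°): 241.0°.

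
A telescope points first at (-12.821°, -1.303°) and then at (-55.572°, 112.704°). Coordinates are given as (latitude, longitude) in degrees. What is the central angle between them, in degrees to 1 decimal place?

With latitudes φ₁ = -12.821°, φ₂ = -55.572° and longitude difference Δλ = 114.007°:
cos c = sin φ₁ sin φ₂ + cos φ₁ cos φ₂ cos Δλ = (-0.2219)(-0.8248) + (0.9751)(0.5654)(-0.4068) = -0.04125,
so c = arccos(-0.04125) = 1.61206 rad.
So the angular separation is 92.4°.

92.4°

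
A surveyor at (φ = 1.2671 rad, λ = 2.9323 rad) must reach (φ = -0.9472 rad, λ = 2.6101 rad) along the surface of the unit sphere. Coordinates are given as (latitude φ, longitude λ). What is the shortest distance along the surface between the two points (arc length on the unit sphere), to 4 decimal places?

2.2256

In radians: φ₁ = 1.2671, φ₂ = -0.9472, Δλ = -18.461° = -0.3222 rad.
cos c = sin φ₁ sin φ₂ + cos φ₁ cos φ₂ cos Δλ = (0.9542)(-0.8118) + (0.2990)(0.5840)(0.9485) = -0.60899,
so c = arccos(-0.60899) = 2.22558 rad.
On the unit sphere the arc length equals the central angle: 2.2256.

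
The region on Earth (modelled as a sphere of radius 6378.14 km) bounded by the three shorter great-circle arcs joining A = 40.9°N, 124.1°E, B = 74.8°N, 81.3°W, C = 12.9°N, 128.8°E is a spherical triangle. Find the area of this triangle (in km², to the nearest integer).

Side lengths (central angles): a = 1.5765, b = 0.4939, c = 1.1009 rad; semiperimeter s = 1.5856.
By l'Huilier's theorem, tan(E/4) = √[tan(s/2) tan((s−a)/2) tan((s−b)/2) tan((s−c)/2)], giving spherical excess E = 0.1058 rad.
Area = E·R² = 0.1058 × (6378.14)² ≈ 4302431 km².

4302431 km²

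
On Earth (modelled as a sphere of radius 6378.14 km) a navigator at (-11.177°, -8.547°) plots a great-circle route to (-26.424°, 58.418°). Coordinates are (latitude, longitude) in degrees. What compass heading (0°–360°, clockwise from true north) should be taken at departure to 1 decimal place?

114.1°

Δλ = 66.965° = 1.1688 rad.
y = sin Δλ · cos φ₂ = (0.9203)(0.8955) = 0.8241
x = cos φ₁ sin φ₂ − sin φ₁ cos φ₂ cos Δλ = (0.9810)(-0.4450) − (-0.1938)(0.8955)(0.3913) = -0.3686
θ = atan2(y, x) = 114.10°, so the bearing is 114.1°.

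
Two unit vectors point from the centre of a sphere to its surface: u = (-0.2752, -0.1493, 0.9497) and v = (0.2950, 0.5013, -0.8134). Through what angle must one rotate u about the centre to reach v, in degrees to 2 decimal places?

158.21°

u·v = -0.9285; |u| = 1.0000, |v| = 1.0000.
cos θ = (u·v)/(|u||v|) = -0.9286, so θ = 158.21°.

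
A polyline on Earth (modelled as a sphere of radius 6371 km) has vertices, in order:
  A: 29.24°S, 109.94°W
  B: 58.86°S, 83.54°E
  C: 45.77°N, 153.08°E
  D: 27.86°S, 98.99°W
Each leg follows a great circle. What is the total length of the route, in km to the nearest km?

36916 km

Leg A→B: central angle 1.5915 rad, distance 10139.6 km.
Leg B→C: central angle 2.0797 rad, distance 13249.7 km.
Leg C→D: central angle 2.1232 rad, distance 13526.7 km.
Total: 10139.6 + 13249.7 + 13526.7 ≈ 36916 km.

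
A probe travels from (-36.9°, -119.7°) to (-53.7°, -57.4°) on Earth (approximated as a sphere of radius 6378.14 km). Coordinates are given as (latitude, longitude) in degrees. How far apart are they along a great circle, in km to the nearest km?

Let φ₁ = -0.6440 rad, φ₂ = -0.9372 rad, and Δλ = 1.0873 rad.
cos c = sin φ₁ sin φ₂ + cos φ₁ cos φ₂ cos Δλ = (-0.6004)(-0.8059) + (0.7997)(0.5920)(0.4648) = 0.70396,
so c = arccos(0.70396) = 0.78983 rad.
Distance = R·c = 6378.14 × 0.7898 ≈ 5038 km.

5038 km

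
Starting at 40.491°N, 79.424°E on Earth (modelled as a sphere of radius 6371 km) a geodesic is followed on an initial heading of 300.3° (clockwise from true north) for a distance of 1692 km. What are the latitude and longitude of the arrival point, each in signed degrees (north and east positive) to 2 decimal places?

Angular distance δ = d/R = 1692/6371 = 0.26558 rad; initial bearing θ = 5.2412 rad.
sin φ₂ = sin φ₁ cos δ + cos φ₁ sin δ cos θ = (0.6493)(0.9649) + (0.7605)(0.2625)(0.5045) = 0.7273, so φ₂ = 46.66°.
Δλ = atan2(sin θ sin δ cos φ₁, cos δ − sin φ₁ sin φ₂) = atan2(-0.1723, 0.4927) = -19.279°.
λ₂ = 79.424° − 19.279° = 60.14°.

46.66°, 60.14°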